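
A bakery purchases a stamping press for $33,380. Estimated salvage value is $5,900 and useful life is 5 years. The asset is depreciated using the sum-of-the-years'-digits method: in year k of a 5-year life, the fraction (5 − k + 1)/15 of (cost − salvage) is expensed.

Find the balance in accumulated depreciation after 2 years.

Depreciable base = $33,380 − $5,900 = $27,480.
Sum of the years' digits = 5+4+3+2+1 = 15.
Year 1: $27,480 × 5/15 = $9,160. Book value $24,220.
Year 2: $27,480 × 4/15 = $7,328. Book value $16,892.
Accumulated through year 2 = $33,380 − $16,892 = $16,488.

$16,488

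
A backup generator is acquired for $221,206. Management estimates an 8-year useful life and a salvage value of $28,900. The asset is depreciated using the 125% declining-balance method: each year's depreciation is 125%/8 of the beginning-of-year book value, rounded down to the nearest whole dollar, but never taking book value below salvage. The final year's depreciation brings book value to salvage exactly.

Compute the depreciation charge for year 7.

Depreciable base = $221,206 − $28,900 = $192,306.
Year 1: ⌊$221,206 × 125%/8⌋ = $34,563. Book value $186,643.
Year 2: ⌊$186,643 × 125%/8⌋ = $29,162. Book value $157,481.
Year 3: ⌊$157,481 × 125%/8⌋ = $24,606. Book value $132,875.
Year 4: ⌊$132,875 × 125%/8⌋ = $20,761. Book value $112,114.
Year 5: ⌊$112,114 × 125%/8⌋ = $17,517. Book value $94,597.
Year 6: ⌊$94,597 × 125%/8⌋ = $14,780. Book value $79,817.
Year 7: ⌊$79,817 × 125%/8⌋ = $12,471. Book value $67,346.

$12,471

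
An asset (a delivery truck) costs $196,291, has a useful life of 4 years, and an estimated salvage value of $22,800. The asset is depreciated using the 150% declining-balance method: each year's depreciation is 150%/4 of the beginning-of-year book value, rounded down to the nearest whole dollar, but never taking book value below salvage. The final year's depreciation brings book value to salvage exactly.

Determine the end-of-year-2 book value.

$76,677

Depreciable base = $196,291 − $22,800 = $173,491.
Year 1: ⌊$196,291 × 150%/4⌋ = $73,609. Book value $122,682.
Year 2: ⌊$122,682 × 150%/4⌋ = $46,005. Book value $76,677.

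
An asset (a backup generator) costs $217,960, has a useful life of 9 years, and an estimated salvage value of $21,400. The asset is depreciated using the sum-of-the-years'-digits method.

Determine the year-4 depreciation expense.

Depreciable base = $217,960 − $21,400 = $196,560.
Sum of the years' digits = 9+8+7+6+5+4+3+2+1 = 45.
Year 1: $196,560 × 9/45 = $39,312. Book value $178,648.
Year 2: $196,560 × 8/45 = $34,944. Book value $143,704.
Year 3: $196,560 × 7/45 = $30,576. Book value $113,128.
Year 4: $196,560 × 6/45 = $26,208. Book value $86,920.

$26,208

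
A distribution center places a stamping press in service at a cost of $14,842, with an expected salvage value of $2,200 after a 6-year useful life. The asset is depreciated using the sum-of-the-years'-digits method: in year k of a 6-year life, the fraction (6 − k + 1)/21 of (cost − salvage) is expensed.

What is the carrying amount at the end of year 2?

Depreciable base = $14,842 − $2,200 = $12,642.
Sum of the years' digits = 6+5+4+3+2+1 = 21.
Year 1: $12,642 × 6/21 = $3,612. Book value $11,230.
Year 2: $12,642 × 5/21 = $3,010. Book value $8,220.

$8,220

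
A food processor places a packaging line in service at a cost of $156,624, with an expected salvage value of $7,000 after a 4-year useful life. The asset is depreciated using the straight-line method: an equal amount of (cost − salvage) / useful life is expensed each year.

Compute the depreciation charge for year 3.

$37,406

Depreciable base = $156,624 − $7,000 = $149,624.
Annual expense = $149,624 / 4 = $37,406.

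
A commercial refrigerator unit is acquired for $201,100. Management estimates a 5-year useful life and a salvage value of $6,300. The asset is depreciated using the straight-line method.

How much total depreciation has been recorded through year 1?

$38,960

Depreciable base = $201,100 − $6,300 = $194,800.
Annual expense = $194,800 / 5 = $38,960.
End of year 1: book value $162,140.
Accumulated through year 1 = $201,100 − $162,140 = $38,960.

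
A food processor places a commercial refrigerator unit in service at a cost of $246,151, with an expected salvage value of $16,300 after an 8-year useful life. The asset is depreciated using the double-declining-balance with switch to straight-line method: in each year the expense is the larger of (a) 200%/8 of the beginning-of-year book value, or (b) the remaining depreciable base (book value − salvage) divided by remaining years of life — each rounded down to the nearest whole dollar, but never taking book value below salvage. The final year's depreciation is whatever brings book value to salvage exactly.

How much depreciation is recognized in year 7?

Depreciable base = $246,151 − $16,300 = $229,851.
Year 1: DB = ⌊$246,151 × 200%/8⌋ = $61,537; SL = ⌊$229,851/8⌋ = $28,731 → take DB $61,537. Book value $184,614.
Year 2: DB = ⌊$184,614 × 200%/8⌋ = $46,153; SL = ⌊$168,314/7⌋ = $24,044 → take DB $46,153. Book value $138,461.
Year 3: DB = ⌊$138,461 × 200%/8⌋ = $34,615; SL = ⌊$122,161/6⌋ = $20,360 → take DB $34,615. Book value $103,846.
Year 4: DB = ⌊$103,846 × 200%/8⌋ = $25,961; SL = ⌊$87,546/5⌋ = $17,509 → take DB $25,961. Book value $77,885.
Year 5: DB = ⌊$77,885 × 200%/8⌋ = $19,471; SL = ⌊$61,585/4⌋ = $15,396 → take DB $19,471. Book value $58,414.
Year 6: DB = ⌊$58,414 × 200%/8⌋ = $14,603; SL = ⌊$42,114/3⌋ = $14,038 → take DB $14,603. Book value $43,811.
Year 7: DB = ⌊$43,811 × 200%/8⌋ = $10,952; SL = ⌊$27,511/2⌋ = $13,755 → take SL $13,755. Book value $30,056.

$13,755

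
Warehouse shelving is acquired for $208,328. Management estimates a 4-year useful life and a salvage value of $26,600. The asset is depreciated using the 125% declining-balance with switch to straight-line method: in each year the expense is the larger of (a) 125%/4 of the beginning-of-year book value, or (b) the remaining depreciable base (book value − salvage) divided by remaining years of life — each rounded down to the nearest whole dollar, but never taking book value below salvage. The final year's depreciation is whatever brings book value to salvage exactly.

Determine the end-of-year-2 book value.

$98,468

Depreciable base = $208,328 − $26,600 = $181,728.
Year 1: DB = ⌊$208,328 × 125%/4⌋ = $65,102; SL = ⌊$181,728/4⌋ = $45,432 → take DB $65,102. Book value $143,226.
Year 2: DB = ⌊$143,226 × 125%/4⌋ = $44,758; SL = ⌊$116,626/3⌋ = $38,875 → take DB $44,758. Book value $98,468.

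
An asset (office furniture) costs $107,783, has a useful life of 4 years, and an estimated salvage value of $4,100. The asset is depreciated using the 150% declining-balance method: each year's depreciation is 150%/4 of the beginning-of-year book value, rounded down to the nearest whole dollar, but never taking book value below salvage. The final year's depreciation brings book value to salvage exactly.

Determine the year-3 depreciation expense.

$15,789

Depreciable base = $107,783 − $4,100 = $103,683.
Year 1: ⌊$107,783 × 150%/4⌋ = $40,418. Book value $67,365.
Year 2: ⌊$67,365 × 150%/4⌋ = $25,261. Book value $42,104.
Year 3: ⌊$42,104 × 150%/4⌋ = $15,789. Book value $26,315.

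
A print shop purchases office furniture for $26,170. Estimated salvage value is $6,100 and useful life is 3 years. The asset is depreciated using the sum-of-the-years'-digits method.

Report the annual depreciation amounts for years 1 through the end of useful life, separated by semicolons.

$10,035; $6,690; $3,345

Depreciable base = $26,170 − $6,100 = $20,070.
Sum of the years' digits = 3+2+1 = 6.
Year 1: $20,070 × 3/6 = $10,035. Book value $16,135.
Year 2: $20,070 × 2/6 = $6,690. Book value $9,445.
Year 3: $20,070 × 1/6 = $3,345. Book value $6,100.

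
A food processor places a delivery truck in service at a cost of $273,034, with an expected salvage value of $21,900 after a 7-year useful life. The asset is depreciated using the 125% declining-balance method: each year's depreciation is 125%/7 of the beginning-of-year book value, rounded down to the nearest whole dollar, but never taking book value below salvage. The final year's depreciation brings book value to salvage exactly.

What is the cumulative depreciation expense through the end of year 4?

$148,726

Depreciable base = $273,034 − $21,900 = $251,134.
Year 1: ⌊$273,034 × 125%/7⌋ = $48,756. Book value $224,278.
Year 2: ⌊$224,278 × 125%/7⌋ = $40,049. Book value $184,229.
Year 3: ⌊$184,229 × 125%/7⌋ = $32,898. Book value $151,331.
Year 4: ⌊$151,331 × 125%/7⌋ = $27,023. Book value $124,308.
Accumulated through year 4 = $273,034 − $124,308 = $148,726.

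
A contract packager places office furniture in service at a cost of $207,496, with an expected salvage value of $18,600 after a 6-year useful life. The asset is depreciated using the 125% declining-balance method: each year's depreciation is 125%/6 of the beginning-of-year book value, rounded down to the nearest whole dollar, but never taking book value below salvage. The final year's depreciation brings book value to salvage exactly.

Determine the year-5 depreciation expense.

Depreciable base = $207,496 − $18,600 = $188,896.
Year 1: ⌊$207,496 × 125%/6⌋ = $43,228. Book value $164,268.
Year 2: ⌊$164,268 × 125%/6⌋ = $34,222. Book value $130,046.
Year 3: ⌊$130,046 × 125%/6⌋ = $27,092. Book value $102,954.
Year 4: ⌊$102,954 × 125%/6⌋ = $21,448. Book value $81,506.
Year 5: ⌊$81,506 × 125%/6⌋ = $16,980. Book value $64,526.

$16,980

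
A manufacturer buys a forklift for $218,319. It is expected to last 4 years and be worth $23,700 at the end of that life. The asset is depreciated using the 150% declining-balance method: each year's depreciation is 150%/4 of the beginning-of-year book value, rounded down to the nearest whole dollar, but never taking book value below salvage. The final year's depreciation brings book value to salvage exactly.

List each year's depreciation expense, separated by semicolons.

Depreciable base = $218,319 − $23,700 = $194,619.
Year 1: ⌊$218,319 × 150%/4⌋ = $81,869. Book value $136,450.
Year 2: ⌊$136,450 × 150%/4⌋ = $51,168. Book value $85,282.
Year 3: ⌊$85,282 × 150%/4⌋ = $31,980. Book value $53,302.
Year 4 (final): $53,302 − $23,700 = $29,602. Book value $23,700.

$81,869; $51,168; $31,980; $29,602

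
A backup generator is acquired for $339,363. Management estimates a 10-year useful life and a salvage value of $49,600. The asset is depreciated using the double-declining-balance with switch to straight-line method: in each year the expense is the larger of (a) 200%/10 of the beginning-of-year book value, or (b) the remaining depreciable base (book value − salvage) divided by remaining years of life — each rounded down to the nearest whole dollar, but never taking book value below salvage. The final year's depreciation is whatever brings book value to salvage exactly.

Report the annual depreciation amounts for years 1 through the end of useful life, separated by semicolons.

$67,872; $54,298; $43,438; $34,751; $27,800; $22,240; $17,792; $14,234; $7,338; $0

Depreciable base = $339,363 − $49,600 = $289,763.
Year 1: DB = ⌊$339,363 × 200%/10⌋ = $67,872; SL = ⌊$289,763/10⌋ = $28,976 → take DB $67,872. Book value $271,491.
Year 2: DB = ⌊$271,491 × 200%/10⌋ = $54,298; SL = ⌊$221,891/9⌋ = $24,654 → take DB $54,298. Book value $217,193.
Year 3: DB = ⌊$217,193 × 200%/10⌋ = $43,438; SL = ⌊$167,593/8⌋ = $20,949 → take DB $43,438. Book value $173,755.
Year 4: DB = ⌊$173,755 × 200%/10⌋ = $34,751; SL = ⌊$124,155/7⌋ = $17,736 → take DB $34,751. Book value $139,004.
Year 5: DB = ⌊$139,004 × 200%/10⌋ = $27,800; SL = ⌊$89,404/6⌋ = $14,900 → take DB $27,800. Book value $111,204.
Year 6: DB = ⌊$111,204 × 200%/10⌋ = $22,240; SL = ⌊$61,604/5⌋ = $12,320 → take DB $22,240. Book value $88,964.
Year 7: DB = ⌊$88,964 × 200%/10⌋ = $17,792; SL = ⌊$39,364/4⌋ = $9,841 → take DB $17,792. Book value $71,172.
Year 8: DB = ⌊$71,172 × 200%/10⌋ = $14,234; SL = ⌊$21,572/3⌋ = $7,190 → take DB $14,234. Book value $56,938.
Year 9: DB = ⌊$56,938 × 200%/10⌋ = $11,387; SL = ⌊$7,338/2⌋ = $3,669 → take DB $11,387, capped at $7,338. Book value $49,600.
Year 10 (final): $49,600 − $49,600 = $0. Book value $49,600.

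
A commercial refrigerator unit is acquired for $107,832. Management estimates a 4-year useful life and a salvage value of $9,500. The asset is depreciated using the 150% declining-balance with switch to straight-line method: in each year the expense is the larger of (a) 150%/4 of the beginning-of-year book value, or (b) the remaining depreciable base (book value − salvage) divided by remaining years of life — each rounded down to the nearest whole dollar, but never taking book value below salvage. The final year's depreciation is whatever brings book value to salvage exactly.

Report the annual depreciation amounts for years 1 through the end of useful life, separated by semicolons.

Depreciable base = $107,832 − $9,500 = $98,332.
Year 1: DB = ⌊$107,832 × 150%/4⌋ = $40,437; SL = ⌊$98,332/4⌋ = $24,583 → take DB $40,437. Book value $67,395.
Year 2: DB = ⌊$67,395 × 150%/4⌋ = $25,273; SL = ⌊$57,895/3⌋ = $19,298 → take DB $25,273. Book value $42,122.
Year 3: DB = ⌊$42,122 × 150%/4⌋ = $15,795; SL = ⌊$32,622/2⌋ = $16,311 → take SL $16,311. Book value $25,811.
Year 4 (final): $25,811 − $9,500 = $16,311. Book value $9,500.

$40,437; $25,273; $16,311; $16,311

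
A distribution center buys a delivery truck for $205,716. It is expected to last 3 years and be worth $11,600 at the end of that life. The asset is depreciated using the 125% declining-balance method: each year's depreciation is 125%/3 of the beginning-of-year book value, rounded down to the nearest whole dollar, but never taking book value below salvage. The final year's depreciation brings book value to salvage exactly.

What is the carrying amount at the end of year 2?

$70,001

Depreciable base = $205,716 − $11,600 = $194,116.
Year 1: ⌊$205,716 × 125%/3⌋ = $85,715. Book value $120,001.
Year 2: ⌊$120,001 × 125%/3⌋ = $50,000. Book value $70,001.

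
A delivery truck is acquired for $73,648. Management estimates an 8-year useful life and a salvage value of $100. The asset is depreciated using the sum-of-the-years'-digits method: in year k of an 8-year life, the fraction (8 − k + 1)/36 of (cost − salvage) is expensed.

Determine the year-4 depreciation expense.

Depreciable base = $73,648 − $100 = $73,548.
Sum of the years' digits = 8+7+6+5+4+3+2+1 = 36.
Year 1: $73,548 × 8/36 = $16,344. Book value $57,304.
Year 2: $73,548 × 7/36 = $14,301. Book value $43,003.
Year 3: $73,548 × 6/36 = $12,258. Book value $30,745.
Year 4: $73,548 × 5/36 = $10,215. Book value $20,530.

$10,215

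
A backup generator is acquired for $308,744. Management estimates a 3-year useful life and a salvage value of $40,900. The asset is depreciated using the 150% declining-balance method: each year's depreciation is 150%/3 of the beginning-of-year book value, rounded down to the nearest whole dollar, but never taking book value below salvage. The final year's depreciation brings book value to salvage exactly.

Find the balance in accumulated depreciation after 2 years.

Depreciable base = $308,744 − $40,900 = $267,844.
Year 1: ⌊$308,744 × 150%/3⌋ = $154,372. Book value $154,372.
Year 2: ⌊$154,372 × 150%/3⌋ = $77,186. Book value $77,186.
Accumulated through year 2 = $308,744 − $77,186 = $231,558.

$231,558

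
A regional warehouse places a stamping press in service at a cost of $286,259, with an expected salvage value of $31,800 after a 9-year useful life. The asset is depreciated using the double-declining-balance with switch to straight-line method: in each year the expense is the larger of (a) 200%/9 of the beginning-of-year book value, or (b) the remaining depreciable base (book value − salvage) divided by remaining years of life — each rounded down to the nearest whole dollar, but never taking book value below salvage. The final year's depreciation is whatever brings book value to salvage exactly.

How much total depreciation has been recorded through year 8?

Depreciable base = $286,259 − $31,800 = $254,459.
Year 1: DB = ⌊$286,259 × 200%/9⌋ = $63,613; SL = ⌊$254,459/9⌋ = $28,273 → take DB $63,613. Book value $222,646.
Year 2: DB = ⌊$222,646 × 200%/9⌋ = $49,476; SL = ⌊$190,846/8⌋ = $23,855 → take DB $49,476. Book value $173,170.
Year 3: DB = ⌊$173,170 × 200%/9⌋ = $38,482; SL = ⌊$141,370/7⌋ = $20,195 → take DB $38,482. Book value $134,688.
Year 4: DB = ⌊$134,688 × 200%/9⌋ = $29,930; SL = ⌊$102,888/6⌋ = $17,148 → take DB $29,930. Book value $104,758.
Year 5: DB = ⌊$104,758 × 200%/9⌋ = $23,279; SL = ⌊$72,958/5⌋ = $14,591 → take DB $23,279. Book value $81,479.
Year 6: DB = ⌊$81,479 × 200%/9⌋ = $18,106; SL = ⌊$49,679/4⌋ = $12,419 → take DB $18,106. Book value $63,373.
Year 7: DB = ⌊$63,373 × 200%/9⌋ = $14,082; SL = ⌊$31,573/3⌋ = $10,524 → take DB $14,082. Book value $49,291.
Year 8: DB = ⌊$49,291 × 200%/9⌋ = $10,953; SL = ⌊$17,491/2⌋ = $8,745 → take DB $10,953. Book value $38,338.
Accumulated through year 8 = $286,259 − $38,338 = $247,921.

$247,921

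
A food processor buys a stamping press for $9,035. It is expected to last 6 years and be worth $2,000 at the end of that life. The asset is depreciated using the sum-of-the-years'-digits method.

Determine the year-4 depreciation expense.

Depreciable base = $9,035 − $2,000 = $7,035.
Sum of the years' digits = 6+5+4+3+2+1 = 21.
Year 1: $7,035 × 6/21 = $2,010. Book value $7,025.
Year 2: $7,035 × 5/21 = $1,675. Book value $5,350.
Year 3: $7,035 × 4/21 = $1,340. Book value $4,010.
Year 4: $7,035 × 3/21 = $1,005. Book value $3,005.

$1,005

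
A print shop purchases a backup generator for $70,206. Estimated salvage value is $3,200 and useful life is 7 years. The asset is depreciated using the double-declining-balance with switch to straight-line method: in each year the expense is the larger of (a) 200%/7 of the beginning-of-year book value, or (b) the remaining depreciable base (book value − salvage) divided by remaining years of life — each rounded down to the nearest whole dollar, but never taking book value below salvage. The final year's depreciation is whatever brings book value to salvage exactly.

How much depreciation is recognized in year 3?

Depreciable base = $70,206 − $3,200 = $67,006.
Year 1: DB = ⌊$70,206 × 200%/7⌋ = $20,058; SL = ⌊$67,006/7⌋ = $9,572 → take DB $20,058. Book value $50,148.
Year 2: DB = ⌊$50,148 × 200%/7⌋ = $14,328; SL = ⌊$46,948/6⌋ = $7,824 → take DB $14,328. Book value $35,820.
Year 3: DB = ⌊$35,820 × 200%/7⌋ = $10,234; SL = ⌊$32,620/5⌋ = $6,524 → take DB $10,234. Book value $25,586.

$10,234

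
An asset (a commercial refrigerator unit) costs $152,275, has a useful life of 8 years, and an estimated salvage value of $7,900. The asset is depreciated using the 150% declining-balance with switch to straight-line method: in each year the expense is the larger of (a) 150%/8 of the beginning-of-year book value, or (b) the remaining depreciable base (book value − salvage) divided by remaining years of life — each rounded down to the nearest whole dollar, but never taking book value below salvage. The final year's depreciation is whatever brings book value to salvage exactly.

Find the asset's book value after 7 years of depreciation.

Depreciable base = $152,275 − $7,900 = $144,375.
Year 1: DB = ⌊$152,275 × 150%/8⌋ = $28,551; SL = ⌊$144,375/8⌋ = $18,046 → take DB $28,551. Book value $123,724.
Year 2: DB = ⌊$123,724 × 150%/8⌋ = $23,198; SL = ⌊$115,824/7⌋ = $16,546 → take DB $23,198. Book value $100,526.
Year 3: DB = ⌊$100,526 × 150%/8⌋ = $18,848; SL = ⌊$92,626/6⌋ = $15,437 → take DB $18,848. Book value $81,678.
Year 4: DB = ⌊$81,678 × 150%/8⌋ = $15,314; SL = ⌊$73,778/5⌋ = $14,755 → take DB $15,314. Book value $66,364.
Year 5: DB = ⌊$66,364 × 150%/8⌋ = $12,443; SL = ⌊$58,464/4⌋ = $14,616 → take SL $14,616. Book value $51,748.
Year 6: DB = ⌊$51,748 × 150%/8⌋ = $9,702; SL = ⌊$43,848/3⌋ = $14,616 → take SL $14,616. Book value $37,132.
Year 7: DB = ⌊$37,132 × 150%/8⌋ = $6,962; SL = ⌊$29,232/2⌋ = $14,616 → take SL $14,616. Book value $22,516.

$22,516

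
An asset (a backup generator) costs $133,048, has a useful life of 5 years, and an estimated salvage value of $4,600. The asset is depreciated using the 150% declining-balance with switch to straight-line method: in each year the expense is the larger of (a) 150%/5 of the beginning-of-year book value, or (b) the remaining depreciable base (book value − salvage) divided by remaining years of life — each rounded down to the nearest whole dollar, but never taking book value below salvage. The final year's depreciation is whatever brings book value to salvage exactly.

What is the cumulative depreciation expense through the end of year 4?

Depreciable base = $133,048 − $4,600 = $128,448.
Year 1: DB = ⌊$133,048 × 150%/5⌋ = $39,914; SL = ⌊$128,448/5⌋ = $25,689 → take DB $39,914. Book value $93,134.
Year 2: DB = ⌊$93,134 × 150%/5⌋ = $27,940; SL = ⌊$88,534/4⌋ = $22,133 → take DB $27,940. Book value $65,194.
Year 3: DB = ⌊$65,194 × 150%/5⌋ = $19,558; SL = ⌊$60,594/3⌋ = $20,198 → take SL $20,198. Book value $44,996.
Year 4: DB = ⌊$44,996 × 150%/5⌋ = $13,498; SL = ⌊$40,396/2⌋ = $20,198 → take SL $20,198. Book value $24,798.
Accumulated through year 4 = $133,048 − $24,798 = $108,250.

$108,250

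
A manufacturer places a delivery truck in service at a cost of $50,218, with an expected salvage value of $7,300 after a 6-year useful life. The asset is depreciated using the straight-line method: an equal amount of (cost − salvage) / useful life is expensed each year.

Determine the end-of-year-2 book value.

$35,912

Depreciable base = $50,218 − $7,300 = $42,918.
Annual expense = $42,918 / 6 = $7,153.
End of year 1: book value $43,065.
End of year 2: book value $35,912.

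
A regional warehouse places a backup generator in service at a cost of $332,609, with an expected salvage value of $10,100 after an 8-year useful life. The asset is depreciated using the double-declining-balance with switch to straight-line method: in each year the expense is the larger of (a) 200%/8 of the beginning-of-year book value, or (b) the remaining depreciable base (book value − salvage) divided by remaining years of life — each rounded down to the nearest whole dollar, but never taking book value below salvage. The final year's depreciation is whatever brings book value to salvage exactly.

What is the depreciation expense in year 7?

$22,943

Depreciable base = $332,609 − $10,100 = $322,509.
Year 1: DB = ⌊$332,609 × 200%/8⌋ = $83,152; SL = ⌊$322,509/8⌋ = $40,313 → take DB $83,152. Book value $249,457.
Year 2: DB = ⌊$249,457 × 200%/8⌋ = $62,364; SL = ⌊$239,357/7⌋ = $34,193 → take DB $62,364. Book value $187,093.
Year 3: DB = ⌊$187,093 × 200%/8⌋ = $46,773; SL = ⌊$176,993/6⌋ = $29,498 → take DB $46,773. Book value $140,320.
Year 4: DB = ⌊$140,320 × 200%/8⌋ = $35,080; SL = ⌊$130,220/5⌋ = $26,044 → take DB $35,080. Book value $105,240.
Year 5: DB = ⌊$105,240 × 200%/8⌋ = $26,310; SL = ⌊$95,140/4⌋ = $23,785 → take DB $26,310. Book value $78,930.
Year 6: DB = ⌊$78,930 × 200%/8⌋ = $19,732; SL = ⌊$68,830/3⌋ = $22,943 → take SL $22,943. Book value $55,987.
Year 7: DB = ⌊$55,987 × 200%/8⌋ = $13,996; SL = ⌊$45,887/2⌋ = $22,943 → take SL $22,943. Book value $33,044.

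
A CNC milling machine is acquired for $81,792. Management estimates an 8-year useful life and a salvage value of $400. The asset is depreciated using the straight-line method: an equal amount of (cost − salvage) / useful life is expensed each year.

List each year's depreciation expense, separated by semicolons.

Depreciable base = $81,792 − $400 = $81,392.
Annual expense = $81,392 / 8 = $10,174.
End of year 1: book value $71,618.
End of year 2: book value $61,444.
End of year 3: book value $51,270.
End of year 4: book value $41,096.
End of year 5: book value $30,922.
End of year 6: book value $20,748.
End of year 7: book value $10,574.
End of year 8: book value $400.

$10,174; $10,174; $10,174; $10,174; $10,174; $10,174; $10,174; $10,174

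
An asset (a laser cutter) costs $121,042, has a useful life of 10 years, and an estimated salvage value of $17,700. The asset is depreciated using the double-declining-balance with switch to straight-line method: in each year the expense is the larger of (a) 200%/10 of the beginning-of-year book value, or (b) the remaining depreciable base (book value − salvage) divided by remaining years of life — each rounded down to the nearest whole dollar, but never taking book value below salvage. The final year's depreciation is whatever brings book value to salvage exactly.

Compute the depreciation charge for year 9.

$2,609

Depreciable base = $121,042 − $17,700 = $103,342.
Year 1: DB = ⌊$121,042 × 200%/10⌋ = $24,208; SL = ⌊$103,342/10⌋ = $10,334 → take DB $24,208. Book value $96,834.
Year 2: DB = ⌊$96,834 × 200%/10⌋ = $19,366; SL = ⌊$79,134/9⌋ = $8,792 → take DB $19,366. Book value $77,468.
Year 3: DB = ⌊$77,468 × 200%/10⌋ = $15,493; SL = ⌊$59,768/8⌋ = $7,471 → take DB $15,493. Book value $61,975.
Year 4: DB = ⌊$61,975 × 200%/10⌋ = $12,395; SL = ⌊$44,275/7⌋ = $6,325 → take DB $12,395. Book value $49,580.
Year 5: DB = ⌊$49,580 × 200%/10⌋ = $9,916; SL = ⌊$31,880/6⌋ = $5,313 → take DB $9,916. Book value $39,664.
Year 6: DB = ⌊$39,664 × 200%/10⌋ = $7,932; SL = ⌊$21,964/5⌋ = $4,392 → take DB $7,932. Book value $31,732.
Year 7: DB = ⌊$31,732 × 200%/10⌋ = $6,346; SL = ⌊$14,032/4⌋ = $3,508 → take DB $6,346. Book value $25,386.
Year 8: DB = ⌊$25,386 × 200%/10⌋ = $5,077; SL = ⌊$7,686/3⌋ = $2,562 → take DB $5,077. Book value $20,309.
Year 9: DB = ⌊$20,309 × 200%/10⌋ = $4,061; SL = ⌊$2,609/2⌋ = $1,304 → take DB $4,061, capped at $2,609. Book value $17,700.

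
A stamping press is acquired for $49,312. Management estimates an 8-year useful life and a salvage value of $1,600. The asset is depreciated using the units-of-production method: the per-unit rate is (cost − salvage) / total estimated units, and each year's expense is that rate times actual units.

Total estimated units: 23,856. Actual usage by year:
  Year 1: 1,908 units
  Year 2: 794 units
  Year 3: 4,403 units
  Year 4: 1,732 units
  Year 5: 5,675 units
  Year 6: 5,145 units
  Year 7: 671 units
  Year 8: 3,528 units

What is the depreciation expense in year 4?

Depreciable base = $49,312 − $1,600 = $47,712.
Rate = $47,712 / 23,856 units = $2 per unit.
Year 1: 1,908 × $2 = $3,816. Book value $45,496.
Year 2: 794 × $2 = $1,588. Book value $43,908.
Year 3: 4,403 × $2 = $8,806. Book value $35,102.
Year 4: 1,732 × $2 = $3,464. Book value $31,638.

$3,464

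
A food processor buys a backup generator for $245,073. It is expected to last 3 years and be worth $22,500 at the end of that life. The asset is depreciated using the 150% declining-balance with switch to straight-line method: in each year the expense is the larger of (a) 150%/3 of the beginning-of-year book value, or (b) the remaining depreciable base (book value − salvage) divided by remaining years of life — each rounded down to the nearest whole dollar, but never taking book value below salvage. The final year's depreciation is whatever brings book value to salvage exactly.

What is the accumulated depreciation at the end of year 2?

$183,804

Depreciable base = $245,073 − $22,500 = $222,573.
Year 1: DB = ⌊$245,073 × 150%/3⌋ = $122,536; SL = ⌊$222,573/3⌋ = $74,191 → take DB $122,536. Book value $122,537.
Year 2: DB = ⌊$122,537 × 150%/3⌋ = $61,268; SL = ⌊$100,037/2⌋ = $50,018 → take DB $61,268. Book value $61,269.
Accumulated through year 2 = $245,073 − $61,269 = $183,804.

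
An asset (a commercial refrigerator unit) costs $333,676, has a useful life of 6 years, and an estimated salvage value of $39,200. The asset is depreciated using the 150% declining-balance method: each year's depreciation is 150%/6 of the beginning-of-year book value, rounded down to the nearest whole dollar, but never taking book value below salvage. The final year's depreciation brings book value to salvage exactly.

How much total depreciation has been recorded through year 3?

Depreciable base = $333,676 − $39,200 = $294,476.
Year 1: ⌊$333,676 × 150%/6⌋ = $83,419. Book value $250,257.
Year 2: ⌊$250,257 × 150%/6⌋ = $62,564. Book value $187,693.
Year 3: ⌊$187,693 × 150%/6⌋ = $46,923. Book value $140,770.
Accumulated through year 3 = $333,676 − $140,770 = $192,906.

$192,906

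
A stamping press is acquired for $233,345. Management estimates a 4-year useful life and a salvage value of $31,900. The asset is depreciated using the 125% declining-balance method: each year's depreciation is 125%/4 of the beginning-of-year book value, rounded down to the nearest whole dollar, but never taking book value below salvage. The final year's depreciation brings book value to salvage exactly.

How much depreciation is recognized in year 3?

$34,466

Depreciable base = $233,345 − $31,900 = $201,445.
Year 1: ⌊$233,345 × 125%/4⌋ = $72,920. Book value $160,425.
Year 2: ⌊$160,425 × 125%/4⌋ = $50,132. Book value $110,293.
Year 3: ⌊$110,293 × 125%/4⌋ = $34,466. Book value $75,827.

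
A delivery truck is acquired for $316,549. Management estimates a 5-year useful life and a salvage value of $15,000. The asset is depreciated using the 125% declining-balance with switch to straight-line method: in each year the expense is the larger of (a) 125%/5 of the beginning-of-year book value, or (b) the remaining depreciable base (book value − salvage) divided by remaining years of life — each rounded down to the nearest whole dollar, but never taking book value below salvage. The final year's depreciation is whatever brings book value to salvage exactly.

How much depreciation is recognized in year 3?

Depreciable base = $316,549 − $15,000 = $301,549.
Year 1: DB = ⌊$316,549 × 125%/5⌋ = $79,137; SL = ⌊$301,549/5⌋ = $60,309 → take DB $79,137. Book value $237,412.
Year 2: DB = ⌊$237,412 × 125%/5⌋ = $59,353; SL = ⌊$222,412/4⌋ = $55,603 → take DB $59,353. Book value $178,059.
Year 3: DB = ⌊$178,059 × 125%/5⌋ = $44,514; SL = ⌊$163,059/3⌋ = $54,353 → take SL $54,353. Book value $123,706.

$54,353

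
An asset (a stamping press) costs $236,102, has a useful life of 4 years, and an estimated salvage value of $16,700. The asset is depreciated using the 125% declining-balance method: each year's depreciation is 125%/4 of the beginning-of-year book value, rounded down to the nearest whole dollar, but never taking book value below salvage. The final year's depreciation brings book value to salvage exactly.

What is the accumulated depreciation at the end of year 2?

Depreciable base = $236,102 − $16,700 = $219,402.
Year 1: ⌊$236,102 × 125%/4⌋ = $73,781. Book value $162,321.
Year 2: ⌊$162,321 × 125%/4⌋ = $50,725. Book value $111,596.
Accumulated through year 2 = $236,102 − $111,596 = $124,506.

$124,506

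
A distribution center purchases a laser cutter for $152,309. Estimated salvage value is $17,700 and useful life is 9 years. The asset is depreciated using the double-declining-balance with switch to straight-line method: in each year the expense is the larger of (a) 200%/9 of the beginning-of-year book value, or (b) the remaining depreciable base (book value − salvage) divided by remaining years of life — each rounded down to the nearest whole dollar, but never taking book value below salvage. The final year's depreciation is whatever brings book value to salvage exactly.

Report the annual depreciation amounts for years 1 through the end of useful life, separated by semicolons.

$33,846; $26,325; $20,475; $15,925; $12,386; $9,633; $7,493; $5,828; $2,698

Depreciable base = $152,309 − $17,700 = $134,609.
Year 1: DB = ⌊$152,309 × 200%/9⌋ = $33,846; SL = ⌊$134,609/9⌋ = $14,956 → take DB $33,846. Book value $118,463.
Year 2: DB = ⌊$118,463 × 200%/9⌋ = $26,325; SL = ⌊$100,763/8⌋ = $12,595 → take DB $26,325. Book value $92,138.
Year 3: DB = ⌊$92,138 × 200%/9⌋ = $20,475; SL = ⌊$74,438/7⌋ = $10,634 → take DB $20,475. Book value $71,663.
Year 4: DB = ⌊$71,663 × 200%/9⌋ = $15,925; SL = ⌊$53,963/6⌋ = $8,993 → take DB $15,925. Book value $55,738.
Year 5: DB = ⌊$55,738 × 200%/9⌋ = $12,386; SL = ⌊$38,038/5⌋ = $7,607 → take DB $12,386. Book value $43,352.
Year 6: DB = ⌊$43,352 × 200%/9⌋ = $9,633; SL = ⌊$25,652/4⌋ = $6,413 → take DB $9,633. Book value $33,719.
Year 7: DB = ⌊$33,719 × 200%/9⌋ = $7,493; SL = ⌊$16,019/3⌋ = $5,339 → take DB $7,493. Book value $26,226.
Year 8: DB = ⌊$26,226 × 200%/9⌋ = $5,828; SL = ⌊$8,526/2⌋ = $4,263 → take DB $5,828. Book value $20,398.
Year 9 (final): $20,398 − $17,700 = $2,698. Book value $17,700.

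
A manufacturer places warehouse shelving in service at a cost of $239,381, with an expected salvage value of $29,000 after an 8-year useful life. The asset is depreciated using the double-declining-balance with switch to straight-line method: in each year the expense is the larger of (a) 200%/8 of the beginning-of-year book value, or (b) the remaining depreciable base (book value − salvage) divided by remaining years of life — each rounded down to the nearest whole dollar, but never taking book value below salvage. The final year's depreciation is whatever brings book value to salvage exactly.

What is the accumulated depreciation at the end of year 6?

Depreciable base = $239,381 − $29,000 = $210,381.
Year 1: DB = ⌊$239,381 × 200%/8⌋ = $59,845; SL = ⌊$210,381/8⌋ = $26,297 → take DB $59,845. Book value $179,536.
Year 2: DB = ⌊$179,536 × 200%/8⌋ = $44,884; SL = ⌊$150,536/7⌋ = $21,505 → take DB $44,884. Book value $134,652.
Year 3: DB = ⌊$134,652 × 200%/8⌋ = $33,663; SL = ⌊$105,652/6⌋ = $17,608 → take DB $33,663. Book value $100,989.
Year 4: DB = ⌊$100,989 × 200%/8⌋ = $25,247; SL = ⌊$71,989/5⌋ = $14,397 → take DB $25,247. Book value $75,742.
Year 5: DB = ⌊$75,742 × 200%/8⌋ = $18,935; SL = ⌊$46,742/4⌋ = $11,685 → take DB $18,935. Book value $56,807.
Year 6: DB = ⌊$56,807 × 200%/8⌋ = $14,201; SL = ⌊$27,807/3⌋ = $9,269 → take DB $14,201. Book value $42,606.
Accumulated through year 6 = $239,381 − $42,606 = $196,775.

$196,775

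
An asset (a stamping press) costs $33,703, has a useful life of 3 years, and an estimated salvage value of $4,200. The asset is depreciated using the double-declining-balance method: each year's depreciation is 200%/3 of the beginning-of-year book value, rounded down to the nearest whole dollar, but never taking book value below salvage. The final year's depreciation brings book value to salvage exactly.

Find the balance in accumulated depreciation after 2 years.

Depreciable base = $33,703 − $4,200 = $29,503.
Year 1: ⌊$33,703 × 200%/3⌋ = $22,468. Book value $11,235.
Year 2: ⌊$11,235 × 200%/3⌋ = $7,490, capped at $7,035. Book value $4,200.
Accumulated through year 2 = $33,703 − $4,200 = $29,503.

$29,503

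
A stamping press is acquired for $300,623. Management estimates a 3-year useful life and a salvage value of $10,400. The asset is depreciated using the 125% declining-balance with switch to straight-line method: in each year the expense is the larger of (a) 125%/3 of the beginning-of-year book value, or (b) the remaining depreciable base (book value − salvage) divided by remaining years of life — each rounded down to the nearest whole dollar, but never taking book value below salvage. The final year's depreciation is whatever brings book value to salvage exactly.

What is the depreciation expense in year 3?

Depreciable base = $300,623 − $10,400 = $290,223.
Year 1: DB = ⌊$300,623 × 125%/3⌋ = $125,259; SL = ⌊$290,223/3⌋ = $96,741 → take DB $125,259. Book value $175,364.
Year 2: DB = ⌊$175,364 × 125%/3⌋ = $73,068; SL = ⌊$164,964/2⌋ = $82,482 → take SL $82,482. Book value $92,882.
Year 3 (final): $92,882 − $10,400 = $82,482. Book value $10,400.

$82,482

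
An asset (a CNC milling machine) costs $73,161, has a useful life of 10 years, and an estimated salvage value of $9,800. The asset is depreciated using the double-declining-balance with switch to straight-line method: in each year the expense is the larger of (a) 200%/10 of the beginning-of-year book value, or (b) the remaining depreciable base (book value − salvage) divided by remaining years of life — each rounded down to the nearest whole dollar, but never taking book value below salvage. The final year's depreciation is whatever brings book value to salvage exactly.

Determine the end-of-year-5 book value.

$23,975

Depreciable base = $73,161 − $9,800 = $63,361.
Year 1: DB = ⌊$73,161 × 200%/10⌋ = $14,632; SL = ⌊$63,361/10⌋ = $6,336 → take DB $14,632. Book value $58,529.
Year 2: DB = ⌊$58,529 × 200%/10⌋ = $11,705; SL = ⌊$48,729/9⌋ = $5,414 → take DB $11,705. Book value $46,824.
Year 3: DB = ⌊$46,824 × 200%/10⌋ = $9,364; SL = ⌊$37,024/8⌋ = $4,628 → take DB $9,364. Book value $37,460.
Year 4: DB = ⌊$37,460 × 200%/10⌋ = $7,492; SL = ⌊$27,660/7⌋ = $3,951 → take DB $7,492. Book value $29,968.
Year 5: DB = ⌊$29,968 × 200%/10⌋ = $5,993; SL = ⌊$20,168/6⌋ = $3,361 → take DB $5,993. Book value $23,975.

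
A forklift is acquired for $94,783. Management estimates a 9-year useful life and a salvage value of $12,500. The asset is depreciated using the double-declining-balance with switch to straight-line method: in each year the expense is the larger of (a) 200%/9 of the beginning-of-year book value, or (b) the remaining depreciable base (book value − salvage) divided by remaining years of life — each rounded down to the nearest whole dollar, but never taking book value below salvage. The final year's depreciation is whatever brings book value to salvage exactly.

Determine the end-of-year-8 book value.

$12,695

Depreciable base = $94,783 − $12,500 = $82,283.
Year 1: DB = ⌊$94,783 × 200%/9⌋ = $21,062; SL = ⌊$82,283/9⌋ = $9,142 → take DB $21,062. Book value $73,721.
Year 2: DB = ⌊$73,721 × 200%/9⌋ = $16,382; SL = ⌊$61,221/8⌋ = $7,652 → take DB $16,382. Book value $57,339.
Year 3: DB = ⌊$57,339 × 200%/9⌋ = $12,742; SL = ⌊$44,839/7⌋ = $6,405 → take DB $12,742. Book value $44,597.
Year 4: DB = ⌊$44,597 × 200%/9⌋ = $9,910; SL = ⌊$32,097/6⌋ = $5,349 → take DB $9,910. Book value $34,687.
Year 5: DB = ⌊$34,687 × 200%/9⌋ = $7,708; SL = ⌊$22,187/5⌋ = $4,437 → take DB $7,708. Book value $26,979.
Year 6: DB = ⌊$26,979 × 200%/9⌋ = $5,995; SL = ⌊$14,479/4⌋ = $3,619 → take DB $5,995. Book value $20,984.
Year 7: DB = ⌊$20,984 × 200%/9⌋ = $4,663; SL = ⌊$8,484/3⌋ = $2,828 → take DB $4,663. Book value $16,321.
Year 8: DB = ⌊$16,321 × 200%/9⌋ = $3,626; SL = ⌊$3,821/2⌋ = $1,910 → take DB $3,626. Book value $12,695.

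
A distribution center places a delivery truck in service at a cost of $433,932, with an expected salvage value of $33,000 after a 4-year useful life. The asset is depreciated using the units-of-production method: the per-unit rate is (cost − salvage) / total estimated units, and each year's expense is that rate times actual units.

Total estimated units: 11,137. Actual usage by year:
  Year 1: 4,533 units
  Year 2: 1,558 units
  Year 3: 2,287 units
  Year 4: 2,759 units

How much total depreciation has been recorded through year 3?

$301,608

Depreciable base = $433,932 − $33,000 = $400,932.
Rate = $400,932 / 11,137 units = $36 per unit.
Year 1: 4,533 × $36 = $163,188. Book value $270,744.
Year 2: 1,558 × $36 = $56,088. Book value $214,656.
Year 3: 2,287 × $36 = $82,332. Book value $132,324.
Accumulated through year 3 = $433,932 − $132,324 = $301,608.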